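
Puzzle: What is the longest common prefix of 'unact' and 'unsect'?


Compare from the start: 2 characters match: 'un'. Mismatch at position 3: 'a' vs 's'.

un


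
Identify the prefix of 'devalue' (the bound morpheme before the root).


The word 'devalue' = 'de' (prefix) + 'value' (root). The prefix is 'de'.

de


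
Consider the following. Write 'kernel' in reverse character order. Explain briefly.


Reverse 'kernel' character by character: 'lenrek'.

lenrek


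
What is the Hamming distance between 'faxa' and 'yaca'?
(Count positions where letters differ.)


Alignment:
Position 1: 'f' vs 'y' = DIFFER
Position 2: 'a' vs 'a' = match
Position 3: 'x' vs 'c' = DIFFER
Position 4: 'a' vs 'a' = match
Total differences: 2

2


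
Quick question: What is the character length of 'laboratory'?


Spell out 'laboratory' and number each letter: l(1), a(2), b(3), o(4), r(5), a(6), t(7), o(8), r(9), y(10). Total: 10 letters.

10


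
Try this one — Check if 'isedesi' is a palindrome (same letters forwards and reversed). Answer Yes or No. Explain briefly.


Forward: 'isedesi'
Reversed: 'isedesi'
They are identical.

Yes


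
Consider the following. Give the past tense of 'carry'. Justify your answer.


Apply rule: Change -y to -ied. 'carry' becomes 'carried'.

carried


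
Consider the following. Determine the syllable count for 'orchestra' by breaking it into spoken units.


Break 'orchestra' into syllables: or-ches-tra -> or | ches | tra = 3 syllables

3 syllables


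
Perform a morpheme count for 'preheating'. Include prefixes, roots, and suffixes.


Decomposition: pre- (prefix) + heat (root) + -ing (suffix) = 3 morpheme(s)

3 morphemes


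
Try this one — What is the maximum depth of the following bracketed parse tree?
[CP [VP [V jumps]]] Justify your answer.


Count bracket nesting levels:
'[' at pos 0: depth = 1
'[' at pos 4: depth = 2
'[' at pos 8: depth = 3
Maximum depth reached: 3

3


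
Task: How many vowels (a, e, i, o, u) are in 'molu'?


Vowels in 'molu': o, u = 2 vowels.

2


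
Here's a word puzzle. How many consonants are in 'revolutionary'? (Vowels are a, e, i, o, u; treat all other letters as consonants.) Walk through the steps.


Consonants in 'revolutionary': r, v, l, t, n, r, y = 7 consonants.

7


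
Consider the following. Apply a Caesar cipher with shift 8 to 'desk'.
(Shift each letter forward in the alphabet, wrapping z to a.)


Shift each letter by 8: d -> l, e -> m, s -> a, k -> s. Result: 'lmas'.

lmas


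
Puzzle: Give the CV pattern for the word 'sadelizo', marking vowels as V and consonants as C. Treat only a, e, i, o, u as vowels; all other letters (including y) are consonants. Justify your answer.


Letter mapping: s = C, a = V, d = C, e = V, l = C, i = V, z = C, o = V.

CVCVCVCV


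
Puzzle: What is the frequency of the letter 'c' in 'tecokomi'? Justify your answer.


Letter 'c' in 'tecokomi': found at position(s) 3 = 1 occurrence(s).

1


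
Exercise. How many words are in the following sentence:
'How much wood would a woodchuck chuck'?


Split into words: How | much | wood | would | a | woodchuck | chuck = 7 words.

7


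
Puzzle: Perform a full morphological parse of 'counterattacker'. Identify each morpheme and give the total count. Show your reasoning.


Step 1: Identify prefix: 'counter' (meaning: against)
Step 2: Identify root: 'attack'
Step 3: Identify suffix(es): 'er'
Decomposition: counter- (prefix: against) + attack (root) + -er (suffix: one who)
Total morphemes: 3

3 morphemes (counter- (prefix: against) + attack (root) + -er (suffix: one who))


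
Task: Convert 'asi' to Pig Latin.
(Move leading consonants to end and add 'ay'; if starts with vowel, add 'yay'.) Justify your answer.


'asi' starts with a vowel, so add 'yay': 'asiyay'.

asiyay


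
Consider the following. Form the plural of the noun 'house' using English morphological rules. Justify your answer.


Apply rule: Add -s. 'house' becomes 'houses'.

houses


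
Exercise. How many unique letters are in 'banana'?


Unique letters in 'banana': {a, b, n} = 3 distinct letters.

3


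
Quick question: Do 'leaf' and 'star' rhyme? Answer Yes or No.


Rime (stressed vowel + following sounds) of 'leaf': -eaf = /iːf/
Rime of 'star': -ar = /ɑːr/
/iːf/ and /ɑːr/ are different ending sounds, so the words do not rhyme.

No


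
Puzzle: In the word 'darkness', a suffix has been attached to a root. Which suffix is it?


The word 'darkness' = 'dark' (root) + '-ness' (suffix). The suffix is '-ness'.

ness


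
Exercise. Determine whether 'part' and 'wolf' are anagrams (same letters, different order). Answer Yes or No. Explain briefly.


Sorted letters of 'part': 'aprt'
Sorted letters of 'wolf': 'flow'
They do not match.

No


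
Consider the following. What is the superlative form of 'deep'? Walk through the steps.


Apply superlative formation (add -est): 'deep' -> 'deepest'.

deepest


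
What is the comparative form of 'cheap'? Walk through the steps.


Apply comparative formation (add -er): 'cheap' -> 'cheaper'.

cheaper


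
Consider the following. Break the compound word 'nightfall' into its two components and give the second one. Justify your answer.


Split 'nightfall' into 'night' + 'fall'. The second part is 'fall'.

fall


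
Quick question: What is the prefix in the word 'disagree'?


The word 'disagree' = 'dis' (prefix) + 'agree' (root). The prefix is 'dis'.

dis


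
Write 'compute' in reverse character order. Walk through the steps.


Reverse 'compute' character by character: 'etupmoc'.

etupmoc


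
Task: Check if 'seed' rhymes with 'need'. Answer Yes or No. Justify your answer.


Rime (stressed vowel + following sounds) of 'seed': -eed = /iːd/
Rime of 'need': -eed = /iːd/
/iːd/ and /iːd/ are the same ending sound, so the words rhyme.

Yes


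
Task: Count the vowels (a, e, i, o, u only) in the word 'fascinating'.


Vowels in 'fascinating': a, i, a, i = 4 vowels.

4


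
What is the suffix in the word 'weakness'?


The word 'weakness' = 'weak' (root) + '-ness' (suffix). The suffix is '-ness'.

ness


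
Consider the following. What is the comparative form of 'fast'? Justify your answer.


Apply comparative formation (add -er): 'fast' -> 'faster'.

faster


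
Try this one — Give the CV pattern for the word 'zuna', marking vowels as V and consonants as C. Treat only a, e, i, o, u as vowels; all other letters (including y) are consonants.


Letter mapping: z = C, u = V, n = C, a = V.

CVCV


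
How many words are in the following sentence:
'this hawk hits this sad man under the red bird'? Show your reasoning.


Split into words: this | hawk | hits | this | sad | man | under | the | red | bird = 10 words.

10


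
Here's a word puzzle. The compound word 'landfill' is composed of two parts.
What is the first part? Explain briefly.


Split 'landfill' into 'land' + 'fill'. The first part is 'land'.

land


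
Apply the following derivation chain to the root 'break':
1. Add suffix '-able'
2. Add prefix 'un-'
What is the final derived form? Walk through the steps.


Step 1: Add suffix '-able' to 'break' = 'breakable'
Step 2: Add prefix 'un-' to 'breakable' = 'unbreakable'

unbreakable


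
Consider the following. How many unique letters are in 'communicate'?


Unique letters in 'communicate': {a, c, e, i, m, n, o, t, u} = 9 distinct letters.

9


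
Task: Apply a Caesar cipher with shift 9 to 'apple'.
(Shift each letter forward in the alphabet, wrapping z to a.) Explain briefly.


Shift each letter by 9: a -> j, p -> y, p -> y, l -> u, e -> n. Result: 'jyyun'.

jyyun


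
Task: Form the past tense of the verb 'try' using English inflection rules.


Apply rule: Change -y to -ied. 'try' becomes 'tried'.

tried


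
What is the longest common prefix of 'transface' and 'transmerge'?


Compare from the start: 5 characters match: 'trans'. Mismatch at position 6: 'f' vs 'm'.

trans


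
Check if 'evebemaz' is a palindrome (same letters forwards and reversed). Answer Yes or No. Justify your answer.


Forward: 'evebemaz'
Reversed: 'zamebeve'
They differ.

No


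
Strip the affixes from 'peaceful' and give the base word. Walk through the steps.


Remove suffix '-ful' from 'peaceful' to get root 'peace'.

peace


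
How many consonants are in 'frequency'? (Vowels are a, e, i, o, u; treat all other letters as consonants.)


Consonants in 'frequency': f, r, q, n, c, y = 6 consonants.

6


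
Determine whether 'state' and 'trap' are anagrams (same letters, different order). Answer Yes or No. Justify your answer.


Sorted letters of 'state': 'aestt'
Sorted letters of 'trap': 'aprt'
They do not match.

No


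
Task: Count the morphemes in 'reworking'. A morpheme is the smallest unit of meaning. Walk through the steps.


Decomposition: re- (prefix) + work (root) + -ing (suffix) = 3 morpheme(s)

3 morphemes


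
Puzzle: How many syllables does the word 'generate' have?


Break 'generate' into syllables: gen-er-ate -> gen | er | ate = 3 syllables

3 syllables


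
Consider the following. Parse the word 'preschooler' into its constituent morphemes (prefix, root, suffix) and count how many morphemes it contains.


Step 1: Identify prefix: 'pre' (meaning: before)
Step 2: Identify root: 'school'
Step 3: Identify suffix(es): 'er'
Decomposition: pre- (prefix: before) + school (root) + -er (suffix: one who)
Total morphemes: 3

3 morphemes (pre- (prefix: before) + school (root) + -er (suffix: one who))


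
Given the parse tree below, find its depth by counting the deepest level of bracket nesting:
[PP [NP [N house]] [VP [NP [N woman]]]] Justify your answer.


Count bracket nesting levels:
'[' at pos 0: depth = 1
'[' at pos 4: depth = 2
'[' at pos 8: depth = 3
'[' at pos 19: depth = 2
'[' at pos 23: depth = 3
'[' at pos 27: depth = 4
Maximum depth reached: 4

4


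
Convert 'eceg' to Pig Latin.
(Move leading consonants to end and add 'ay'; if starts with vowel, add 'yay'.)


'eceg' starts with a vowel, so add 'yay': 'ecegyay'.

ecegyay


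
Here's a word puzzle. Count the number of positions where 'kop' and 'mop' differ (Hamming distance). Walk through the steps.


Alignment:
Position 1: 'k' vs 'm' = DIFFER
Position 2: 'o' vs 'o' = match
Position 3: 'p' vs 'p' = match
Total differences: 1

1


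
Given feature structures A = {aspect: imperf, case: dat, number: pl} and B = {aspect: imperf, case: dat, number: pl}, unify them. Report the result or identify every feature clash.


Compare features:
aspect: A=imperf vs B=imperf -> unified: imperf
case: A=dat vs B=dat -> unified: dat
number: A=pl vs B=pl -> unified: pl
No clashes found.

Unified: {aspect: imperf, case: dat, number: pl}


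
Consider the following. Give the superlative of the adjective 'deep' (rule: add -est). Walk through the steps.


Apply superlative formation (add -est): 'deep' -> 'deepest'.

deepest


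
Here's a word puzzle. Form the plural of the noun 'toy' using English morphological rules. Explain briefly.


Apply rule: Add -s. 'toy' becomes 'toys'.

toys


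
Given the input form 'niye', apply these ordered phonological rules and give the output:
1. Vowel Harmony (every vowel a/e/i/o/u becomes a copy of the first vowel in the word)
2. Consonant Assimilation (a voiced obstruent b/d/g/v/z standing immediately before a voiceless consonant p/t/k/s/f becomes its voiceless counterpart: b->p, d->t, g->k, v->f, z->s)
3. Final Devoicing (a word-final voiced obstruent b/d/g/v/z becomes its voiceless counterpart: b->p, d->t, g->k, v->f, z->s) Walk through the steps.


Starting form: 'niye'
Rule 1: Vowel Harmony: all vowels become 'i' (matching first vowel). 'niye' -> 'niyi'
Rule 2: Consonant Assimilation: no voiced obstruent (b/d/g/v/z) stands immediately before a voiceless consonant (p/t/k/s/f). No change.
Rule 3: Final Devoicing: the word ends in the vowel 'i', not a consonant. No change.
Final form: 'niyi'

niyi


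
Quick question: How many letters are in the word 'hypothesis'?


Spell out 'hypothesis' and number each letter: h(1), y(2), p(3), o(4), t(5), h(6), e(7), s(8), i(9), s(10). Total: 10 letters.

10


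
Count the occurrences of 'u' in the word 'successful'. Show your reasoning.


Letter 'u' in 'successful': found at position(s) 2, 9 = 2 occurrence(s).

2


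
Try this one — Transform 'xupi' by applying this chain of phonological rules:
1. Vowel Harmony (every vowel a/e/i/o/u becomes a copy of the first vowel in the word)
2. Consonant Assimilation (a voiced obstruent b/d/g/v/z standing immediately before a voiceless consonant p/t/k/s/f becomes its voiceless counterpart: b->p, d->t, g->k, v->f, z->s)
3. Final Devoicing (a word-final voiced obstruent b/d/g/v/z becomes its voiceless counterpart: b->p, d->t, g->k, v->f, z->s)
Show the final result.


Starting form: 'xupi'
Rule 1: Vowel Harmony: all vowels become 'u' (matching first vowel). 'xupi' -> 'xupu'
Rule 2: Consonant Assimilation: no voiced obstruent (b/d/g/v/z) stands immediately before a voiceless consonant (p/t/k/s/f). No change.
Rule 3: Final Devoicing: the word ends in the vowel 'u', not a consonant. No change.
Final form: 'xupu'

xupu


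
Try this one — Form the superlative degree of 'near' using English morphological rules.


Apply superlative formation (add -est): 'near' -> 'nearest'.

nearest


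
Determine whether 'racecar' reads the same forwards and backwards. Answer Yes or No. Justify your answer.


Forward: 'racecar'
Reversed: 'racecar'
They are identical.

Yes


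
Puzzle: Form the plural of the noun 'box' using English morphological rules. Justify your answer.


Apply rule: Add -es (sibilant/fricative ending). 'box' becomes 'boxes'.

boxes


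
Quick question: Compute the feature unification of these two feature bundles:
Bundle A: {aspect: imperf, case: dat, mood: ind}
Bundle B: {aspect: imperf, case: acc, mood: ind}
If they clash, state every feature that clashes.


Compare features:
aspect: A=imperf vs B=imperf -> unified: imperf
case: A=dat vs B=acc -> CLASH
mood: A=ind vs B=ind -> unified: ind
Clash detected on feature 'case' (dat vs acc); unification fails.

CLASH on 'case' (dat vs acc)


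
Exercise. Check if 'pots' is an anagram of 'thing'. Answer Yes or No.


Sorted letters of 'pots': 'opst'
Sorted letters of 'thing': 'ghint'
They do not match.

No


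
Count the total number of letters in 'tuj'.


Spell out 'tuj' and number each letter: t(1), u(2), j(3). Total: 3 letters.

3


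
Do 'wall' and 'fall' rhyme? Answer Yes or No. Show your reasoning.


Rime (stressed vowel + following sounds) of 'wall': -all = /ɔːl/
Rime of 'fall': -all = /ɔːl/
/ɔːl/ and /ɔːl/ are the same ending sound, so the words rhyme.

Yes


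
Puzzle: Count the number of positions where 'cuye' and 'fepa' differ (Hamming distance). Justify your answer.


Alignment:
Position 1: 'c' vs 'f' = DIFFER
Position 2: 'u' vs 'e' = DIFFER
Position 3: 'y' vs 'p' = DIFFER
Position 4: 'e' vs 'a' = DIFFER
Total differences: 4

4


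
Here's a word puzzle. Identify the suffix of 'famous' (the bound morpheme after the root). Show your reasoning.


The word 'famous' = 'fame' (root) + '-ous' (suffix). The suffix is '-ous'.

ous


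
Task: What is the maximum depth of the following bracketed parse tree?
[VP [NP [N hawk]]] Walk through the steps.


Count bracket nesting levels:
'[' at pos 0: depth = 1
'[' at pos 4: depth = 2
'[' at pos 8: depth = 3
Maximum depth reached: 3

3


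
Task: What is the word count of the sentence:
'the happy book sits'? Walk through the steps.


Split into words: the | happy | book | sits = 4 words.

4


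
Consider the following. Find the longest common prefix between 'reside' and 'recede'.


Compare from the start: 2 characters match: 're'. Mismatch at position 3: 's' vs 'c'.

re


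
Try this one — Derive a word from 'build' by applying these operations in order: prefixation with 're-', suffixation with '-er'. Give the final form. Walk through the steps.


Step 1: Add prefix 're-' to 'build' = 'rebuild'
Step 2: Add suffix '-er' to 'rebuild' = 'rebuilder'

rebuilder


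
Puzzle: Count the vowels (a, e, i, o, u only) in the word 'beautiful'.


Vowels in 'beautiful': e, a, u, i, u = 5 vowels.

5


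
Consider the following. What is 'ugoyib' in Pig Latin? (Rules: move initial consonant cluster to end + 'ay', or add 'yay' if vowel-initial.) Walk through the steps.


'ugoyib' starts with a vowel, so add 'yay': 'ugoyibyay'.

ugoyibyay


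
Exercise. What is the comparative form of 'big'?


Apply comparative formation (double final consonant, add -er): 'big' -> 'bigger'.

bigger


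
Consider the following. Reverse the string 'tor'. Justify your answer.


Reverse 'tor' character by character: 'rot'.

rot


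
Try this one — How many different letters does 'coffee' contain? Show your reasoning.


Unique letters in 'coffee': {c, e, f, o} = 4 distinct letters.

4


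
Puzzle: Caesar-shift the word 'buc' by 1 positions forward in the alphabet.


Shift each letter by 1: b -> c, u -> v, c -> d. Result: 'cvd'.

cvd


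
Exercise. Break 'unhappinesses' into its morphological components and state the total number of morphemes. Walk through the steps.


Step 1: Identify prefix: 'un' (meaning: not/reverse)
Step 2: Identify root: 'happy'
Step 3: Identify suffix(es): 'ness, es'
Decomposition: un- (prefix: not/reverse) + happy (root) + -ness (suffix: state of) + -es (plural)
Total morphemes: 4

4 morphemes (un- (prefix: not/reverse) + happy (root) + -ness (suffix: state of) + -es (plural))


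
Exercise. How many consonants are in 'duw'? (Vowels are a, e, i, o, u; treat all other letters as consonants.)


Consonants in 'duw': d, w = 2 consonants.

2


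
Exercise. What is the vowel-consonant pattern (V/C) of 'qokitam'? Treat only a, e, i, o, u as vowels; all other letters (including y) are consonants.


Letter mapping: q = C, o = V, k = C, i = V, t = C, a = V, m = C.

CVCVCVC


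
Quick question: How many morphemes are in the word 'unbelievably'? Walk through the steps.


Decomposition: un- (prefix) + believe (root) + -able (suffix) + -ly (suffix) = 4 morpheme(s)

4 morphemes


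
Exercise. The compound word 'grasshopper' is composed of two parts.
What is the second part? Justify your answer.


Split 'grasshopper' into 'grass' + 'hopper'. The second part is 'hopper'.

hopper


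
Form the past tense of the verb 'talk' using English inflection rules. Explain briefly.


Apply rule: Add -ed. 'talk' becomes 'talked'.

talked


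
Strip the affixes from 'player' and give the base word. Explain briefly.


Remove suffix '-er' from 'player' to get root 'play'.

play


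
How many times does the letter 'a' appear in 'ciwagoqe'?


Letter 'a' in 'ciwagoqe': found at position(s) 4 = 1 occurrence(s).

1


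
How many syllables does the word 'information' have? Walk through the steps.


Break 'information' into syllables: in-for-ma-tion -> in | for | ma | tion = 4 syllables

4 syllables


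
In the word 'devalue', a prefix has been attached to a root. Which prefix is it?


The word 'devalue' = 'de' (prefix) + 'value' (root). The prefix is 'de'.

de


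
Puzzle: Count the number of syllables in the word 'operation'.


Break 'operation' into syllables: op-er-a-tion -> op | er | a | tion = 4 syllables

4 syllables


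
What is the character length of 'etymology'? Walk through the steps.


Spell out 'etymology' and number each letter: e(1), t(2), y(3), m(4), o(5), l(6), o(7), g(8), y(9). Total: 9 letters.

9


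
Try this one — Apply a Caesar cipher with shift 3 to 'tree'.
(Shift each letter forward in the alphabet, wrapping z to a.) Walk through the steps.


Shift each letter by 3: t -> w, r -> u, e -> h, e -> h. Result: 'wuhh'.

wuhh


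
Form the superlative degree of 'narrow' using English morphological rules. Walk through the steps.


Apply superlative formation (add -est): 'narrow' -> 'narrowest'.

narrowest


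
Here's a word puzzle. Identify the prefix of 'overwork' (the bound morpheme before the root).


The word 'overwork' = 'over' (prefix) + 'work' (root). The prefix is 'over'.

over


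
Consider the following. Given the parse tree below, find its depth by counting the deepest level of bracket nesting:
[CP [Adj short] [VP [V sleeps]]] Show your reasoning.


Count bracket nesting levels:
'[' at pos 0: depth = 1
'[' at pos 4: depth = 2
'[' at pos 16: depth = 2
'[' at pos 20: depth = 3
Maximum depth reached: 3

3


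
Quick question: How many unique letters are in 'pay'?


Unique letters in 'pay': {a, p, y} = 3 distinct letters.

3


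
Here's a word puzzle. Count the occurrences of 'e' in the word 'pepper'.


Letter 'e' in 'pepper': found at position(s) 2, 5 = 2 occurrence(s).

2


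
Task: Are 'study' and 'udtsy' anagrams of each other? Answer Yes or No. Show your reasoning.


Sorted letters of 'study': 'dstuy'
Sorted letters of 'udtsy': 'dstuy'
They match.

Yes


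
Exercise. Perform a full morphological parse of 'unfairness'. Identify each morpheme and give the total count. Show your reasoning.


Step 1: Identify prefix: 'un' (meaning: not/reverse)
Step 2: Identify root: 'fair'
Step 3: Identify suffix(es): 'ness'
Decomposition: un- (prefix: not/reverse) + fair (root) + -ness (suffix: state of)
Total morphemes: 3

3 morphemes (un- (prefix: not/reverse) + fair (root) + -ness (suffix: state of))


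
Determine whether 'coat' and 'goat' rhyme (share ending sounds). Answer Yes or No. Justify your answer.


Rime (stressed vowel + following sounds) of 'coat': -oat = /oʊt/
Rime of 'goat': -oat = /oʊt/
/oʊt/ and /oʊt/ are the same ending sound, so the words rhyme.

Yes


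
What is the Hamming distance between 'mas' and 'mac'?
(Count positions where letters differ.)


Alignment:
Position 1: 'm' vs 'm' = match
Position 2: 'a' vs 'a' = match
Position 3: 's' vs 'c' = DIFFER
Total differences: 1

1


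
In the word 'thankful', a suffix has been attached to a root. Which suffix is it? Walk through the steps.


The word 'thankful' = 'thank' (root) + '-ful' (suffix). The suffix is '-ful'.

ful


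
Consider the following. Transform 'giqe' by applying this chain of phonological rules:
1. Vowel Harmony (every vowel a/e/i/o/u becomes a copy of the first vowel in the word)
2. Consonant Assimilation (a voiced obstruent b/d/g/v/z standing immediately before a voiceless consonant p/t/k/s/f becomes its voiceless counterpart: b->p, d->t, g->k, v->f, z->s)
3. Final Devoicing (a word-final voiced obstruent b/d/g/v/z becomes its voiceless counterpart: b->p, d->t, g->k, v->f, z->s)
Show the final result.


Starting form: 'giqe'
Rule 1: Vowel Harmony: all vowels become 'i' (matching first vowel). 'giqe' -> 'giqi'
Rule 2: Consonant Assimilation: no voiced obstruent (b/d/g/v/z) stands immediately before a voiceless consonant (p/t/k/s/f). No change.
Rule 3: Final Devoicing: the word ends in the vowel 'i', not a consonant. No change.
Final form: 'giqi'

giqi


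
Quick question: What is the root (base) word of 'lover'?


Remove suffix '-er' from 'lover' to get root 'love'.

love


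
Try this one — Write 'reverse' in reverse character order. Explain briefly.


Reverse 'reverse' character by character: 'esrever'.

esrever


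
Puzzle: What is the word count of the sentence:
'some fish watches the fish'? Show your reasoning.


Split into words: some | fish | watches | the | fish = 5 words.

5


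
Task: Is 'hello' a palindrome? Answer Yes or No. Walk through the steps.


Forward: 'hello'
Reversed: 'olleh'
They differ.

No


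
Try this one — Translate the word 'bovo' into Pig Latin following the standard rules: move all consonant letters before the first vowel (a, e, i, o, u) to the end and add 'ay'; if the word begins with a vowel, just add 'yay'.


'bovo': move consonant cluster 'b' to end and add 'ay': 'ovobay'.

ovobay


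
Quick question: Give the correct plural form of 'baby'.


Apply rule: Change -y to -ies (consonant + y). 'baby' becomes 'babies'.

babies


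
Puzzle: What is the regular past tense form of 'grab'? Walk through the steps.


Apply rule: Double final consonant and add -ed. 'grab' becomes 'grabbed'.

grabbed


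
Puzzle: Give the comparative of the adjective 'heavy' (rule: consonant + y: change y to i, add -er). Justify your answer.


Apply comparative formation (consonant + y: change y to i, add -er): 'heavy' -> 'heavier'.

heavier


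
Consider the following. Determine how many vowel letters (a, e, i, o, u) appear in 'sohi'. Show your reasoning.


Vowels in 'sohi': o, i = 2 vowels.

2


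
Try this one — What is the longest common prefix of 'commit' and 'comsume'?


Compare from the start: 3 characters match: 'com'. Mismatch at position 4: 'm' vs 's'.

com


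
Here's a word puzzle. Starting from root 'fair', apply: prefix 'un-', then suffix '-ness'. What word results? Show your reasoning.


Step 1: Add prefix 'un-' to 'fair' = 'unfair'
Step 2: Add suffix '-ness' to 'unfair' = 'unfairness'

unfairness


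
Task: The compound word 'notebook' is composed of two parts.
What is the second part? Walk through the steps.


Split 'notebook' into 'note' + 'book'. The second part is 'book'.

book


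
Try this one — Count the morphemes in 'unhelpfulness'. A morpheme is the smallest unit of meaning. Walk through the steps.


Decomposition: un- (prefix) + help (root) + -ful (suffix) + -ness (suffix) = 4 morpheme(s)

4 morphemes


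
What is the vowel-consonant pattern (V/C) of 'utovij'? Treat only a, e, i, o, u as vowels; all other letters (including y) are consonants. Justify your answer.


Letter mapping: u = V, t = C, o = V, v = C, i = V, j = C.

VCVCVC


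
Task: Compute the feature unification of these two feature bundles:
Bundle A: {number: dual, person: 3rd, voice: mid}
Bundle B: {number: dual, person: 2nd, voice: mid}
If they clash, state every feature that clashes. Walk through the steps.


Compare features:
number: A=dual vs B=dual -> unified: dual
person: A=3rd vs B=2nd -> CLASH
voice: A=mid vs B=mid -> unified: mid
Clash detected on feature 'person' (3rd vs 2nd); unification fails.

CLASH on 'person' (3rd vs 2nd)


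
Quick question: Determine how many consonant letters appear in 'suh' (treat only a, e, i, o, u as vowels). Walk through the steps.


Consonants in 'suh': s, h = 2 consonants.

2


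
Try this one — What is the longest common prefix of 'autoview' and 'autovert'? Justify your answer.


Compare from the start: 5 characters match: 'autov'. Mismatch at position 6: 'i' vs 'e'.

autov


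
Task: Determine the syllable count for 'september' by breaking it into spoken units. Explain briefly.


Break 'september' into syllables: sep-tem-ber -> sep | tem | ber = 3 syllables

3 syllables


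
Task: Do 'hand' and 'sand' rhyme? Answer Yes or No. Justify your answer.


Rime (stressed vowel + following sounds) of 'hand': -and = /ænd/
Rime of 'sand': -and = /ænd/
/ænd/ and /ænd/ are the same ending sound, so the words rhyme.

Yes


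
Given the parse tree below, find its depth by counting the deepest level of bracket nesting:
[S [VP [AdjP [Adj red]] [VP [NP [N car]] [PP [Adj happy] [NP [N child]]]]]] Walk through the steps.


Count bracket nesting levels:
'[' at pos 0: depth = 1
'[' at pos 3: depth = 2
'[' at pos 7: depth = 3
'[' at pos 13: depth = 4
'[' at pos 24: depth = 3
'[' at pos 28: depth = 4
'[' at pos 32: depth = 5
'[' at pos 41: depth = 4
'[' at pos 45: depth = 5
'[' at pos 57: depth = 5
'[' at pos 61: depth = 6
Maximum depth reached: 6

6


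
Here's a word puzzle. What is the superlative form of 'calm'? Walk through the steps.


Apply superlative formation (add -est): 'calm' -> 'calmest'.

calmest


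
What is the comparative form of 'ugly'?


Apply comparative formation (consonant + y: change y to i, add -er): 'ugly' -> 'uglier'.

uglier


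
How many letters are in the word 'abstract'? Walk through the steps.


Spell out 'abstract' and number each letter: a(1), b(2), s(3), t(4), r(5), a(6), c(7), t(8). Total: 8 letters.

8


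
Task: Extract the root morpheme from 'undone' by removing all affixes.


Remove prefix 'un' from 'undone' to get root 'done'.

done


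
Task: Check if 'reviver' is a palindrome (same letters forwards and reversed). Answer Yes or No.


Forward: 'reviver'
Reversed: 'reviver'
They are identical.

Yes


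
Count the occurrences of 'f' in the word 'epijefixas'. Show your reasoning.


Letter 'f' in 'epijefixas': found at position(s) 6 = 1 occurrence(s).

1


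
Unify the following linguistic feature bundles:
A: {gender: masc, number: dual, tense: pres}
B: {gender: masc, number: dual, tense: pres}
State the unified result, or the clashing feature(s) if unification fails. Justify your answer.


Compare features:
gender: A=masc vs B=masc -> unified: masc
number: A=dual vs B=dual -> unified: dual
tense: A=pres vs B=pres -> unified: pres
No clashes found.

Unified: {gender: masc, number: dual, tense: pres}


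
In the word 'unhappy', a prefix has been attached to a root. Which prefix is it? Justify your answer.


The word 'unhappy' = 'un' (prefix) + 'happy' (root). The prefix is 'un'.

un


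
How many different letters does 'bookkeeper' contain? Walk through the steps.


Unique letters in 'bookkeeper': {b, e, k, o, p, r} = 6 distinct letters.

6


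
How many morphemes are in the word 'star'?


Decomposition: star (free morpheme) = 1 morpheme(s)

1 morphemes


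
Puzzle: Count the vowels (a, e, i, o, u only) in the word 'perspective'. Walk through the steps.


Vowels in 'perspective': e, e, i, e = 4 vowels.

4


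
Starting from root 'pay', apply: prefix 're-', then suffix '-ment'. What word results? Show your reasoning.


Step 1: Add prefix 're-' to 'pay' = 'repay'
Step 2: Add suffix '-ment' to 'repay' = 'repayment'

repayment


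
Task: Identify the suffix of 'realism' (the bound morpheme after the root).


The word 'realism' = 'real' (root) + '-ism' (suffix). The suffix is '-ism'.

ism


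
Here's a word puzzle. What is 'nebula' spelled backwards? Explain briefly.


Reverse 'nebula' character by character: 'aluben'.

aluben


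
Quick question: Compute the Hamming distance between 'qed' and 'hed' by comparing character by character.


Alignment:
Position 1: 'q' vs 'h' = DIFFER
Position 2: 'e' vs 'e' = match
Position 3: 'd' vs 'd' = match
Total differences: 1

1


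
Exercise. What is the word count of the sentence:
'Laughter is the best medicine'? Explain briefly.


Split into words: Laughter | is | the | best | medicine = 5 words.

5


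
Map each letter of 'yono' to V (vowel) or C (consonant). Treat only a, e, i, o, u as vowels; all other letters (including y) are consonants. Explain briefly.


Letter mapping: y = C, o = V, n = C, o = V.

CVCV


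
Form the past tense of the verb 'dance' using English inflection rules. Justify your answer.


Apply rule: Add -d (word ends in -e). 'dance' becomes 'danced'.

danced


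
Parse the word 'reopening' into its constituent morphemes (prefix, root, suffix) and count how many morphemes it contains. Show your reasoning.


Step 1: Identify prefix: 're' (meaning: again)
Step 2: Identify root: 'open'
Step 3: Identify suffix(es): 'ing'
Decomposition: re- (prefix: again) + open (root) + -ing (suffix: ongoing action)
Total morphemes: 3

3 morphemes (re- (prefix: again) + open (root) + -ing (suffix: ongoing action))


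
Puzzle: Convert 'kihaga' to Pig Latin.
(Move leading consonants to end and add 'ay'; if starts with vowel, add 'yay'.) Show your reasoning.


'kihaga': move consonant cluster 'k' to end and add 'ay': 'ihagakay'.

ihagakay


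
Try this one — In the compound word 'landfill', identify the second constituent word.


Split 'landfill' into 'land' + 'fill'. The second part is 'fill'.

fill


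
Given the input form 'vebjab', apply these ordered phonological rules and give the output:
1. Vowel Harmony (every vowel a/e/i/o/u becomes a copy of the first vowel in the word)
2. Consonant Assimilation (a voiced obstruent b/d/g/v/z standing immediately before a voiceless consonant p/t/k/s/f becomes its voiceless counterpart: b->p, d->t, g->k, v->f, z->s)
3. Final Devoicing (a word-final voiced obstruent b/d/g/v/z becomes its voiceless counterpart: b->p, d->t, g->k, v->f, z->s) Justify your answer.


Starting form: 'vebjab'
Rule 1: Vowel Harmony: all vowels become 'e' (matching first vowel). 'vebjab' -> 'vebjeb'
Rule 2: Consonant Assimilation: no voiced obstruent (b/d/g/v/z) stands immediately before a voiceless consonant (p/t/k/s/f). No change.
Rule 3: Final Devoicing: word-final voiced obstruent 'b' becomes voiceless 'p'. 'vebjeb' -> 'vebjep'
Final form: 'vebjep'

vebjep


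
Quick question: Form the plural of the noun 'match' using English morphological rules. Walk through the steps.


Apply rule: Add -es (sibilant/fricative ending). 'match' becomes 'matches'.

matches


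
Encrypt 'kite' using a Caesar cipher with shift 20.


Shift each letter by 20: k -> e, i -> c, t -> n, e -> y. Result: 'ecny'.

ecny


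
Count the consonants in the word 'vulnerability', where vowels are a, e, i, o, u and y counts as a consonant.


Consonants in 'vulnerability': v, l, n, r, b, l, t, y = 8 consonants.

8


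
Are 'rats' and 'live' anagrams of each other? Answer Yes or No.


Sorted letters of 'rats': 'arst'
Sorted letters of 'live': 'eilv'
They do not match.

No


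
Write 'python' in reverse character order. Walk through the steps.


Reverse 'python' character by character: 'nohtyp'.

nohtyp


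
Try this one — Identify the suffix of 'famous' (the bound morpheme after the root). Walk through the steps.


The word 'famous' = 'fame' (root) + '-ous' (suffix). The suffix is '-ous'.

ous


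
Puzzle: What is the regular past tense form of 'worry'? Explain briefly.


Apply rule: Change -y to -ied. 'worry' becomes 'worried'.

worried


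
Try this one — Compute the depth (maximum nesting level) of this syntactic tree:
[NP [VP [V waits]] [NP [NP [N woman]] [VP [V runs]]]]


Count bracket nesting levels:
'[' at pos 0: depth = 1
'[' at pos 4: depth = 2
'[' at pos 8: depth = 3
'[' at pos 19: depth = 2
'[' at pos 23: depth = 3
'[' at pos 27: depth = 4
'[' at pos 38: depth = 3
'[' at pos 42: depth = 4
Maximum depth reached: 4

4


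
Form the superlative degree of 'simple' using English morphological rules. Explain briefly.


Apply superlative formation (ends in e: add -st): 'simple' -> 'simplest'.

simplest


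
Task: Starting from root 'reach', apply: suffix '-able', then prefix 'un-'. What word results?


Step 1: Add suffix '-able' to 'reach' = 'reachable'
Step 2: Add prefix 'un-' to 'reachable' = 'unreachable'

unreachable


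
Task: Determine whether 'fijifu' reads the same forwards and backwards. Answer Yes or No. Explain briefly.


Forward: 'fijifu'
Reversed: 'ufijif'
They differ.

No


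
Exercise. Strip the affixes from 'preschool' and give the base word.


Remove prefix 'pre' from 'preschool' to get root 'school'.

school


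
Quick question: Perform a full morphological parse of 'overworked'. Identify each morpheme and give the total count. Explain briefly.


Step 1: Identify prefix: 'over' (meaning: excessively)
Step 2: Identify root: 'work'
Step 3: Identify suffix(es): 'ed'
Decomposition: over- (prefix: excessively) + work (root) + -ed (suffix: past)
Total morphemes: 3

3 morphemes (over- (prefix: excessively) + work (root) + -ed (suffix: past))


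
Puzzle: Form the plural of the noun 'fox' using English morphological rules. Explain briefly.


Apply rule: Add -es (sibilant/fricative ending). 'fox' becomes 'foxes'.

foxes


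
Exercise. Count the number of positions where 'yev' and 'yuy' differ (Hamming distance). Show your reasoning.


Alignment:
Position 1: 'y' vs 'y' = match
Position 2: 'e' vs 'u' = DIFFER
Position 3: 'v' vs 'y' = DIFFER
Total differences: 2

2


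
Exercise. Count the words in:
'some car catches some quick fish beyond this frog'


Split into words: some | car | catches | some | quick | fish | beyond | this | frog = 9 words.

9


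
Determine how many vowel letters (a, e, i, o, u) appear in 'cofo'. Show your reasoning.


Vowels in 'cofo': o, o = 2 vowels.

2


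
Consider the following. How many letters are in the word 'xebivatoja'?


Spell out 'xebivatoja' and number each letter: x(1), e(2), b(3), i(4), v(5), a(6), t(7), o(8), j(9), a(10). Total: 10 letters.

10


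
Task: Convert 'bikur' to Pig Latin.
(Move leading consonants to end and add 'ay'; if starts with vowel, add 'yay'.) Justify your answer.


'bikur': move consonant cluster 'b' to end and add 'ay': 'ikurbay'.

ikurbay


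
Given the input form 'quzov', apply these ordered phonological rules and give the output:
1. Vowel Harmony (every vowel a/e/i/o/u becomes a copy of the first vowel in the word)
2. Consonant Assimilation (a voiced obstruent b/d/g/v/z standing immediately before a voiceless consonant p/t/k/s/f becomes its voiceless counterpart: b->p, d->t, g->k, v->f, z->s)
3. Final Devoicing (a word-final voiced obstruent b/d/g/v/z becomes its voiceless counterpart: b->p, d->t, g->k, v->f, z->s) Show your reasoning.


Starting form: 'quzov'
Rule 1: Vowel Harmony: all vowels become 'u' (matching first vowel). 'quzov' -> 'quzuv'
Rule 2: Consonant Assimilation: no voiced obstruent (b/d/g/v/z) stands immediately before a voiceless consonant (p/t/k/s/f). No change.
Rule 3: Final Devoicing: word-final voiced obstruent 'v' becomes voiceless 'f'. 'quzuv' -> 'quzuf'
Final form: 'quzuf'

quzuf


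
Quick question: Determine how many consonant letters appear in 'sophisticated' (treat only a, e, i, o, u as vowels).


Consonants in 'sophisticated': s, p, h, s, t, c, t, d = 8 consonants.

8


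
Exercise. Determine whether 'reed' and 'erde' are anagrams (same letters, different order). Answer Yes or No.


Sorted letters of 'reed': 'deer'
Sorted letters of 'erde': 'deer'
They match.

Yes


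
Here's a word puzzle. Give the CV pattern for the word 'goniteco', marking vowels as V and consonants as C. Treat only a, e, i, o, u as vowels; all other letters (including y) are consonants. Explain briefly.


Letter mapping: g = C, o = V, n = C, i = V, t = C, e = V, c = C, o = V.

CVCVCVCV


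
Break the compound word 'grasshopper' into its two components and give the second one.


Split 'grasshopper' into 'grass' + 'hopper'. The second part is 'hopper'.

hopper


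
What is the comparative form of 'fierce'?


Apply comparative formation (ends in e: add -r): 'fierce' -> 'fiercer'.

fiercer


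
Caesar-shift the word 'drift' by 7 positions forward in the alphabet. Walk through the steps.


Shift each letter by 7: d -> k, r -> y, i -> p, f -> m, t -> a. Result: 'kypma'.

kypma


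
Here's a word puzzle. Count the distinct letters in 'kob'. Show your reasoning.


Unique letters in 'kob': {b, k, o} = 3 distinct letters.

3


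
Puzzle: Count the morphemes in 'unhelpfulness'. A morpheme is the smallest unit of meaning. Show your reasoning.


Decomposition: un- (prefix) + help (root) + -ful (suffix) + -ness (suffix) = 4 morpheme(s)

4 morphemes


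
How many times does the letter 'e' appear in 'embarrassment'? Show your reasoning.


Letter 'e' in 'embarrassment': found at position(s) 1, 11 = 2 occurrence(s).

2
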